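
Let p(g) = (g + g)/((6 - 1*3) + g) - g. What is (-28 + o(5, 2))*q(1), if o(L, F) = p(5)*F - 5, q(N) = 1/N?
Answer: -81/2 ≈ -40.500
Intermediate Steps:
p(g) = -g + 2*g/(3 + g) (p(g) = (2*g)/((6 - 3) + g) - g = (2*g)/(3 + g) - g = 2*g/(3 + g) - g = -g + 2*g/(3 + g))
o(L, F) = -5 - 15*F/4 (o(L, F) = (-1*5*(1 + 5)/(3 + 5))*F - 5 = (-1*5*6/8)*F - 5 = (-1*5*1/8*6)*F - 5 = -15*F/4 - 5 = -5 - 15*F/4)
(-28 + o(5, 2))*q(1) = (-28 + (-5 - 15/4*2))/1 = (-28 + (-5 - 15/2))*1 = (-28 - 25/2)*1 = -81/2*1 = -81/2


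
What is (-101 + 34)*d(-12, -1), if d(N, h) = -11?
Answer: 737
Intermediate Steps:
(-101 + 34)*d(-12, -1) = (-101 + 34)*(-11) = -67*(-11) = 737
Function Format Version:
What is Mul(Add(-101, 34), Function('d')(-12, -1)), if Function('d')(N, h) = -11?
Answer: 737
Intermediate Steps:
Mul(Add(-101, 34), Function('d')(-12, -1)) = Mul(Add(-101, 34), -11) = Mul(-67, -11) = 737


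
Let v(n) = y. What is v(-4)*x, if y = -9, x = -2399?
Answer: 21591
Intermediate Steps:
v(n) = -9
v(-4)*x = -9*(-2399) = 21591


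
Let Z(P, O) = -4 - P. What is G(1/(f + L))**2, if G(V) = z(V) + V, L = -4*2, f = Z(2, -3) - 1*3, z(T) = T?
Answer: 4/289 ≈ 0.013841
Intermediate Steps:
f = -9 (f = (-4 - 1*2) - 1*3 = (-4 - 2) - 3 = -6 - 3 = -9)
L = -8
G(V) = 2*V (G(V) = V + V = 2*V)
G(1/(f + L))**2 = (2/(-9 - 8))**2 = (2/(-17))**2 = (2*(-1/17))**2 = (-2/17)**2 = 4/289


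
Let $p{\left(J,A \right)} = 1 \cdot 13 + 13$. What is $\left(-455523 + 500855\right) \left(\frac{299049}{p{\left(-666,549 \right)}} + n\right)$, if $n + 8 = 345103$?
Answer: $\frac{210148249654}{13} \approx 1.6165 \cdot 10^{10}$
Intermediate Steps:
$p{\left(J,A \right)} = 26$ ($p{\left(J,A \right)} = 13 + 13 = 26$)
$n = 345095$ ($n = -8 + 345103 = 345095$)
$\left(-455523 + 500855\right) \left(\frac{299049}{p{\left(-666,549 \right)}} + n\right) = \left(-455523 + 500855\right) \left(\frac{299049}{26} + 345095\right) = 45332 \left(299049 \cdot \frac{1}{26} + 345095\right) = 45332 \left(\frac{299049}{26} + 345095\right) = 45332 \cdot \frac{9271519}{26} = \frac{210148249654}{13}$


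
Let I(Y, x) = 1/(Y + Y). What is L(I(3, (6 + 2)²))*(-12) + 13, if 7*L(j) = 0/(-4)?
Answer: 13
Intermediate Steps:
I(Y, x) = 1/(2*Y)
L(j) = 0 (L(j) = (0/(-4))/7 = (0*(-¼))/7 = (⅐)*0 = 0)
L(I(3, (6 + 2)²))*(-12) + 13 = 0*(-12) + 13 = 0 + 13 = 13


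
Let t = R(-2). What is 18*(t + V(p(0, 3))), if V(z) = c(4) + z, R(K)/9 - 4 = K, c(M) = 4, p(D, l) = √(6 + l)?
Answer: 450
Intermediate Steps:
R(K) = 36 + 9*K
V(z) = 4 + z
t = 18 (t = 36 + 9*(-2) = 36 - 18 = 18)
18*(t + V(p(0, 3))) = 18*(18 + (4 + √(6 + 3))) = 18*(18 + (4 + √9)) = 18*(18 + (4 + 3)) = 18*(18 + 7) = 18*25 = 450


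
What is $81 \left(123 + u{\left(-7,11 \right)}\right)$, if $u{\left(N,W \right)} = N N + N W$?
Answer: $7695$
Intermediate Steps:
$u{\left(N,W \right)} = N^{2} + N W$
$81 \left(123 + u{\left(-7,11 \right)}\right) = 81 \left(123 - 7 \left(-7 + 11\right)\right) = 81 \left(123 - 28\right) = 81 \cdot 95 = 7695$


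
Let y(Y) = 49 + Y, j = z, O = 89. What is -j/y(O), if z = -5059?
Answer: 5059/138 ≈ 36.659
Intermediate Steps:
j = -5059
-j/y(O) = -(-5059)/(49 + 89) = -(-5059)/138 = -1*(-5059/138) = 5059/138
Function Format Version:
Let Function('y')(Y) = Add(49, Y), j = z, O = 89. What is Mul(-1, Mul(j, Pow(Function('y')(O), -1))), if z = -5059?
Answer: Rational(5059, 138) ≈ 36.659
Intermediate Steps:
j = -5059
Mul(-1, Mul(j, Pow(Function('y')(O), -1))) = Mul(-1, Mul(-5059, Pow(Add(49, 89), -1))) = Mul(-1, Mul(-5059, Pow(138, -1))) = Mul(-1, Mul(-5059, Rational(1, 138))) = Mul(-1, Rational(-5059, 138)) = Rational(5059, 138)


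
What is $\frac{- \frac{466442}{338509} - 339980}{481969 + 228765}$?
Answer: $- \frac{57543378131}{120294927803} \approx -0.47835$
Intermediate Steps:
$\frac{- \frac{466442}{338509} - 339980}{481969 + 228765} = \frac{\left(-466442\right) \frac{1}{338509} - 339980}{710734} = \left(- \frac{466442}{338509} - 339980\right) \frac{1}{710734} = \left(- \frac{115086756262}{338509}\right) \frac{1}{710734} = - \frac{57543378131}{120294927803}$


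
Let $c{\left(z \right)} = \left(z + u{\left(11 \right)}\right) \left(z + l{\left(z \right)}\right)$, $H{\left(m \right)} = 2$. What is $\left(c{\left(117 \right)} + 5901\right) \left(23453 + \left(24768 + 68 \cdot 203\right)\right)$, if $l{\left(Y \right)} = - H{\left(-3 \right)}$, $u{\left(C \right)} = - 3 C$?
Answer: $965171025$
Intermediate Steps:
$l{\left(Y \right)} = -2$ ($l{\left(Y \right)} = \left(-1\right) 2 = -2$)
$c{\left(z \right)} = \left(-33 + z\right) \left(-2 + z\right)$ ($c{\left(z \right)} = \left(z - 33\right) \left(z - 2\right) = \left(z - 33\right) \left(-2 + z\right) = \left(-33 + z\right) \left(-2 + z\right)$)
$\left(c{\left(117 \right)} + 5901\right) \left(23453 + \left(24768 + 68 \cdot 203\right)\right) = \left(\left(66 + 117^{2} - 4095\right) + 5901\right) \left(23453 + \left(24768 + 68 \cdot 203\right)\right) = \left(\left(66 + 13689 - 4095\right) + 5901\right) \left(23453 + \left(24768 + 13804\right)\right) = \left(9660 + 5901\right) \left(23453 + 38572\right) = 15561 \cdot 62025 = 965171025$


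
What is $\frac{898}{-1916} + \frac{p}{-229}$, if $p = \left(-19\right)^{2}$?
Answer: $- \frac{448659}{219382} \approx -2.0451$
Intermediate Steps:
$p = 361$
$\frac{898}{-1916} + \frac{p}{-229} = \frac{898}{-1916} + \frac{361}{-229} = 898 \left(- \frac{1}{1916}\right) + 361 \left(- \frac{1}{229}\right) = - \frac{449}{958} - \frac{361}{229} = - \frac{448659}{219382}$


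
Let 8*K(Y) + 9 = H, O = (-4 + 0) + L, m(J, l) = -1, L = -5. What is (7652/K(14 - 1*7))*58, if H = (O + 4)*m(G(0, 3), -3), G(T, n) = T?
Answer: -887632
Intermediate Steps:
O = -9 (O = (-4 + 0) - 5 = -4 - 5 = -9)
H = 5 (H = (-9 + 4)*(-1) = -5*(-1) = 5)
K(Y) = -½ (K(Y) = -9/8 + (⅛)*5 = -9/8 + 5/8 = -½)
(7652/K(14 - 1*7))*58 = (7652/(-½))*58 = (7652*(-2))*58 = -15304*58 = -887632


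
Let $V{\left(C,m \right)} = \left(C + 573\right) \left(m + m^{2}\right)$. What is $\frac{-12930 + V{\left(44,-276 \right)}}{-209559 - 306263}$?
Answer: $- \frac{23408685}{257911} \approx -90.763$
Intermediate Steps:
$V{\left(C,m \right)} = \left(573 + C\right) \left(m + m^{2}\right)$
$\frac{-12930 + V{\left(44,-276 \right)}}{-209559 - 306263} = \frac{-12930 - 276 \left(573 + 44 + 573 \left(-276\right) + 44 \left(-276\right)\right)}{-209559 - 306263} = \frac{-12930 - 276 \left(573 + 44 - 158148 - 12144\right)}{-515822} = \left(-12930 - -46830300\right) \left(- \frac{1}{515822}\right) = \left(-12930 + 46830300\right) \left(- \frac{1}{515822}\right) = 46817370 \left(- \frac{1}{515822}\right) = - \frac{23408685}{257911}$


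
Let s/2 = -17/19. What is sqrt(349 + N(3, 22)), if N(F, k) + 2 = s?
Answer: sqrt(124621)/19 ≈ 18.580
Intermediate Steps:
s = -34/19 (s = 2*(-17/19) = -34/19 ≈ -1.7895)
N(F, k) = -72/19 (N(F, k) = -2 - 34/19 = -72/19)
sqrt(349 + N(3, 22)) = sqrt(349 - 72/19) = sqrt(6559/19) = sqrt(124621)/19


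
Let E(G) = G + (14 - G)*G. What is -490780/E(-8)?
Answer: 122695/46 ≈ 2667.3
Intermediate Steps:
E(G) = G + G*(14 - G)
-490780/E(-8) = -490780*(-1/(8*(15 - 1*(-8)))) = -490780*(-1/(8*(15 + 8))) = -490780/((-8*23)) = -490780/(-184) = -490780*(-1/184) = 122695/46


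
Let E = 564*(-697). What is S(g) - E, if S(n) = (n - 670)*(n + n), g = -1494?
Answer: 6859140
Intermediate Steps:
E = -393108
S(n) = 2*n*(-670 + n) (S(n) = (-670 + n)*(2*n) = 2*n*(-670 + n))
S(g) - E = 2*(-1494)*(-670 - 1494) - 1*(-393108) = 2*(-1494)*(-2164) + 393108 = 6466032 + 393108 = 6859140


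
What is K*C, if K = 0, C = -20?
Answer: 0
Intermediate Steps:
K*C = 0*(-20) = 0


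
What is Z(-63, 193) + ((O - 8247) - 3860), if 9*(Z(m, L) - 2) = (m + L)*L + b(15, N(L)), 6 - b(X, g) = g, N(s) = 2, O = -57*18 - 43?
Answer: -93472/9 ≈ -10386.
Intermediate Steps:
O = -1069 (O = -1026 - 43 = -1069)
b(X, g) = 6 - g
Z(m, L) = 22/9 + L*(L + m)/9 (Z(m, L) = 2 + ((m + L)*L + (6 - 1*2))/9 = 2 + ((L + m)*L + (6 - 2))/9 = 2 + (L*(L + m) + 4)/9 = 2 + (4 + L*(L + m))/9 = 2 + (4/9 + L*(L + m)/9) = 22/9 + L*(L + m)/9)
Z(-63, 193) + ((O - 8247) - 3860) = (22/9 + (⅑)*193² + (⅑)*193*(-63)) + ((-1069 - 8247) - 3860) = (22/9 + (⅑)*37249 - 1351) + (-9316 - 3860) = (22/9 + 37249/9 - 1351) - 13176 = 25112/9 - 13176 = -93472/9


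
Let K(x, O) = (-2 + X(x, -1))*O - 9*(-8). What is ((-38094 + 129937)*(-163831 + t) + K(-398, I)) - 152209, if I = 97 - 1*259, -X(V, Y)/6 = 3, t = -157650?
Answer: -29525928380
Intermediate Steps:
X(V, Y) = -18 (X(V, Y) = -6*3 = -18)
I = -162 (I = 97 - 259 = -162)
K(x, O) = 72 - 20*O (K(x, O) = (-2 - 18)*O - 9*(-8) = -20*O + 72 = 72 - 20*O)
((-38094 + 129937)*(-163831 + t) + K(-398, I)) - 152209 = ((-38094 + 129937)*(-163831 - 157650) + (72 - 20*(-162))) - 152209 = (91843*(-321481) + (72 + 3240)) - 152209 = (-29525779483 + 3312) - 152209 = -29525776171 - 152209 = -29525928380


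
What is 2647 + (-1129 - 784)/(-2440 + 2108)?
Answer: 880717/332 ≈ 2652.8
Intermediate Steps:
2647 + (-1129 - 784)/(-2440 + 2108) = 2647 - 1913/(-332) = 2647 - 1913*(-1/332) = 2647 + 1913/332 = 880717/332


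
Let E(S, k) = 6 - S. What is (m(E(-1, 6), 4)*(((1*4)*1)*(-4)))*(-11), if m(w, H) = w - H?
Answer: 528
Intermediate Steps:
(m(E(-1, 6), 4)*(((1*4)*1)*(-4)))*(-11) = (((6 - 1*(-1)) - 1*4)*(((1*4)*1)*(-4)))*(-11) = (((6 + 1) - 4)*((4*1)*(-4)))*(-11) = ((7 - 4)*(4*(-4)))*(-11) = (3*(-16))*(-11) = -48*(-11) = 528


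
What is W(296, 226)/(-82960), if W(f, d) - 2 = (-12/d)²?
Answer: -12787/529658120 ≈ -2.4142e-5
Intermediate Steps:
W(f, d) = 2 + 144/d² (W(f, d) = 2 + (-12/d)² = 2 + 144/d²)
W(296, 226)/(-82960) = (2 + 144/226²)/(-82960) = (2 + 144*(1/51076))*(-1/82960) = (2 + 36/12769)*(-1/82960) = (25574/12769)*(-1/82960) = -12787/529658120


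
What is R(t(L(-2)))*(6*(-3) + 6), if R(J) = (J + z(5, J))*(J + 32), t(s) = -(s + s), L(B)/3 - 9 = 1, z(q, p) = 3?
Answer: -19152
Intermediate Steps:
L(B) = 30 (L(B) = 27 + 3*1 = 27 + 3 = 30)
t(s) = -2*s
R(J) = (3 + J)*(32 + J) (R(J) = (J + 3)*(J + 32) = (3 + J)*(32 + J))
R(t(L(-2)))*(6*(-3) + 6) = (96 + (-2*30)**2 + 35*(-2*30))*(6*(-3) + 6) = (96 + (-60)**2 + 35*(-60))*(-18 + 6) = (96 + 3600 - 2100)*(-12) = 1596*(-12) = -19152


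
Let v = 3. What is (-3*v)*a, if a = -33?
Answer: 297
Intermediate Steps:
(-3*v)*a = -3*3*(-33) = -9*(-33) = 297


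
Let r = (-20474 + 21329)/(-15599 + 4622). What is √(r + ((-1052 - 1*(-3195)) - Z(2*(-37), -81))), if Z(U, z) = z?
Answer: √29774494129/3659 ≈ 47.158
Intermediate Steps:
r = -285/3659 (r = 855/(-10977) = 855*(-1/10977) = -285/3659 ≈ -0.077890)
√(r + ((-1052 - 1*(-3195)) - Z(2*(-37), -81))) = √(-285/3659 + ((-1052 - 1*(-3195)) - 1*(-81))) = √(-285/3659 + ((-1052 + 3195) + 81)) = √(-285/3659 + (2143 + 81)) = √(-285/3659 + 2224) = √(8137331/3659) = √29774494129/3659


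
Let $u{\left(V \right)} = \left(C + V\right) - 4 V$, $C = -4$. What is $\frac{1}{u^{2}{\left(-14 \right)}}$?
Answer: $\frac{1}{1444} \approx 0.00069252$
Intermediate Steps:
$u{\left(V \right)} = -4 - 3 V$ ($u{\left(V \right)} = \left(-4 + V\right) - 4 V = -4 - 3 V$)
$\frac{1}{u^{2}{\left(-14 \right)}} = \frac{1}{\left(-4 - -42\right)^{2}} = \frac{1}{\left(-4 + 42\right)^{2}} = \frac{1}{38^{2}} = \frac{1}{1444}$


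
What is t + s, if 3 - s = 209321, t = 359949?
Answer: 150631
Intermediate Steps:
s = -209318 (s = 3 - 1*209321 = 3 - 209321 = -209318)
t + s = 359949 - 209318 = 150631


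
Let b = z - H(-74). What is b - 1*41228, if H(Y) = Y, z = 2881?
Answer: -38273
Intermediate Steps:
b = 2955 (b = 2881 - 1*(-74) = 2881 + 74 = 2955)
b - 1*41228 = 2955 - 1*41228 = 2955 - 41228 = -38273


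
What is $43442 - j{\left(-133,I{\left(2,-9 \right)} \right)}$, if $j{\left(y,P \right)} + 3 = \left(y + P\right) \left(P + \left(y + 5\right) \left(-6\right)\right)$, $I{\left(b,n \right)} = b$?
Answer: $144315$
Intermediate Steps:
$j{\left(y,P \right)} = -3 + \left(P + y\right) \left(-30 + P - 6 y\right)$ ($j{\left(y,P \right)} = -3 + \left(y + P\right) \left(P + \left(y + 5\right) \left(-6\right)\right) = -3 + \left(P + y\right) \left(P + \left(5 + y\right) \left(-6\right)\right) = -3 + \left(P + y\right) \left(P - \left(30 + 6 y\right)\right) = -3 + \left(P + y\right) \left(-30 + P - 6 y\right)$)
$43442 - j{\left(-133,I{\left(2,-9 \right)} \right)} = 43442 - \left(-3 + 2^{2} - 60 - -3990 - 6 \left(-133\right)^{2} - 10 \left(-133\right)\right) = 43442 - \left(-3 + 4 - 60 + 3990 - 106134 + 1330\right) = 43442 - -100873 = 43442 + 100873 = 144315$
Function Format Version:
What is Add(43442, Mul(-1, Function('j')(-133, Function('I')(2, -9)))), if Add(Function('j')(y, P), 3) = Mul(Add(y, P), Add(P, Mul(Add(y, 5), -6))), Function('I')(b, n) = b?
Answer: 144315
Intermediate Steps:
Function('j')(y, P) = Add(-3, Mul(Add(P, y), Add(-30, P, Mul(-6, y)))) (Function('j')(y, P) = Add(-3, Mul(Add(y, P), Add(P, Mul(Add(y, 5), -6)))) = Add(-3, Mul(Add(P, y), Add(P, Mul(Add(5, y), -6)))) = Add(-3, Mul(Add(P, y), Add(P, Add(-30, Mul(-6, y))))) = Add(-3, Mul(Add(P, y), Add(-30, P, Mul(-6, y)))))
Add(43442, Mul(-1, Function('j')(-133, Function('I')(2, -9)))) = Add(43442, Mul(-1, Add(-3, Pow(2, 2), Mul(-30, 2), Mul(-30, -133), Mul(-6, Pow(-133, 2)), Mul(-5, 2, -133)))) = Add(43442, Mul(-1, Add(-3, 4, -60, 3990, Mul(-6, 17689), 1330))) = Add(43442, Mul(-1, Add(-3, 4, -60, 3990, -106134, 1330))) = Add(43442, Mul(-1, -100873)) = Add(43442, 100873) = 144315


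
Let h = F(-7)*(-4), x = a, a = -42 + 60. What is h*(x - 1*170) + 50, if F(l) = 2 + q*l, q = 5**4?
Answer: -2658734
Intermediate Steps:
a = 18
x = 18
q = 625
F(l) = 2 + 625*l
h = 17492 (h = (2 + 625*(-7))*(-4) = (2 - 4375)*(-4) = -4373*(-4) = 17492)
h*(x - 1*170) + 50 = 17492*(18 - 1*170) + 50 = 17492*(18 - 170) + 50 = 17492*(-152) + 50 = -2658784 + 50 = -2658734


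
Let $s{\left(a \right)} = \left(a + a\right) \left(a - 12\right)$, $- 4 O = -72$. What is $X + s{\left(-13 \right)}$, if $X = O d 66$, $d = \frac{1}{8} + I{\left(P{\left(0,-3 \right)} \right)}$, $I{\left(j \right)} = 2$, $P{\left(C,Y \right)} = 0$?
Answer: $\frac{6349}{2} \approx 3174.5$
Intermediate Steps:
$O = 18$ ($O = \left(- \frac{1}{4}\right) \left(-72\right) = 18$)
$s{\left(a \right)} = 2 a \left(-12 + a\right)$
$d = \frac{17}{8}$ ($d = \frac{1}{8} + 2 = \frac{17}{8} \approx 2.125$)
$X = \frac{5049}{2}$ ($X = 18 \cdot \frac{17}{8} \cdot 66 = \frac{153}{4} \cdot 66 = \frac{5049}{2} \approx 2524.5$)
$X + s{\left(-13 \right)} = \frac{5049}{2} + 2 \left(-13\right) \left(-12 - 13\right) = \frac{5049}{2} + 2 \left(-13\right) \left(-25\right) = \frac{5049}{2} + 650 = \frac{6349}{2}$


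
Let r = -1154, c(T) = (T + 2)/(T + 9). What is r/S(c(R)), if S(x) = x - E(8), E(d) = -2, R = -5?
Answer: -4616/5 ≈ -923.20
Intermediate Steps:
c(T) = (2 + T)/(9 + T)
S(x) = 2 + x (S(x) = x - 1*(-2) = x + 2 = 2 + x)
r/S(c(R)) = -1154/(2 + (2 - 5)/(9 - 5)) = -1154/(2 - 3/4) = -1154/(2 + (¼)*(-3)) = -1154/(2 - ¾) = -1154/5/4 = -1154*⅘ = -4616/5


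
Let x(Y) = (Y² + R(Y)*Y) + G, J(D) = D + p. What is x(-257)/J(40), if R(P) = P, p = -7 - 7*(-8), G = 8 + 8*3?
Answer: 132130/89 ≈ 1484.6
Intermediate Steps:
G = 32 (G = 8 + 24 = 32)
p = 49 (p = -7 + 56 = 49)
J(D) = 49 + D (J(D) = D + 49 = 49 + D)
x(Y) = 32 + 2*Y² (x(Y) = (Y² + Y*Y) + 32 = (Y² + Y²) + 32 = 2*Y² + 32 = 32 + 2*Y²)
x(-257)/J(40) = (32 + 2*(-257)²)/(49 + 40) = (32 + 2*66049)/89 = (32 + 132098)*(1/89) = 132130*(1/89) = 132130/89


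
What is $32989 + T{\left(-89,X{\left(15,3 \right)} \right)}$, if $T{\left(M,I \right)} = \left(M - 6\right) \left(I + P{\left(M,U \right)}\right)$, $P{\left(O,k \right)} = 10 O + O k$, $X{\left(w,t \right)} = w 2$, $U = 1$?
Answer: $123144$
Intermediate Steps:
$X{\left(w,t \right)} = 2 w$
$T{\left(M,I \right)} = \left(-6 + M\right) \left(I + 11 M\right)$ ($T{\left(M,I \right)} = \left(M - 6\right) \left(I + M \left(10 + 1\right)\right) = \left(-6 + M\right) \left(I + M 11\right) = \left(-6 + M\right) \left(I + 11 M\right)$)
$32989 + T{\left(-89,X{\left(15,3 \right)} \right)} = 32989 + \left(\left(-66\right) \left(-89\right) - 6 \cdot 2 \cdot 15 + 11 \left(-89\right)^{2} + 2 \cdot 15 \left(-89\right)\right) = 32989 + \left(5874 - 180 + 11 \cdot 7921 + 30 \left(-89\right)\right) = 32989 + \left(5874 - 180 + 87131 - 2670\right) = 32989 + 90155 = 123144$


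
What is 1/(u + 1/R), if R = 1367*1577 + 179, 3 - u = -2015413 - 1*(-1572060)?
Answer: 2155938/955848047929 ≈ 2.2555e-6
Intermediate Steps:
u = 443356 (u = 3 - (-2015413 - 1*(-1572060)) = 3 - (-2015413 + 1572060) = 3 - 1*(-443353) = 3 + 443353 = 443356)
R = 2155938 (R = 2155759 + 179 = 2155938)
1/(u + 1/R) = 1/(443356 + 1/2155938) = 1/(955848047929/2155938) = 2155938/955848047929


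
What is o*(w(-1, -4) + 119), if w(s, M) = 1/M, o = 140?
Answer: 16625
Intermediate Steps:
w(s, M) = 1/M
o*(w(-1, -4) + 119) = 140*(1/(-4) + 119) = 140*(-1/4 + 119) = 140*(475/4) = 16625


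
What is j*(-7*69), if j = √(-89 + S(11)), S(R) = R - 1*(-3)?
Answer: -2415*I*√3 ≈ -4182.9*I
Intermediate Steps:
S(R) = 3 + R (S(R) = R + 3 = 3 + R)
j = 5*I*√3 (j = √(-89 + (3 + 11)) = √(-89 + 14) = √(-75) = 5*I*√3 ≈ 8.6602*I)
j*(-7*69) = (5*I*√3)*(-7*69) = (5*I*√3)*(-483) = -2415*I*√3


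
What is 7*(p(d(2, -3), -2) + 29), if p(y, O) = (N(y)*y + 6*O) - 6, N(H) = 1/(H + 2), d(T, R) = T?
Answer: 161/2 ≈ 80.500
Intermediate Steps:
N(H) = 1/(2 + H)
p(y, O) = -6 + 6*O + y/(2 + y) (p(y, O) = (y/(2 + y) + 6*O) - 6 = (6*O + y/(2 + y)) - 6 = -6 + 6*O + y/(2 + y))
7*(p(d(2, -3), -2) + 29) = 7*((2 + 6*(-1 - 2)*(2 + 2))/(2 + 2) + 29) = 7*((2 + 6*(-3)*4)/4 + 29) = 7*((2 - 72)/4 + 29) = 7*((1/4)*(-70) + 29) = 7*(-35/2 + 29) = 7*(23/2) = 161/2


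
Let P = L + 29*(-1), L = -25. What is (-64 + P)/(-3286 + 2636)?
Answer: 59/325 ≈ 0.18154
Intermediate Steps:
P = -54 (P = -25 + 29*(-1) = -25 - 29 = -54)
(-64 + P)/(-3286 + 2636) = (-64 - 54)/(-3286 + 2636) = -118/(-650) = -118*(-1/650) = 59/325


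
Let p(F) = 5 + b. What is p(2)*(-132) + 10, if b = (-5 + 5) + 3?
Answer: -1046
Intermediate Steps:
b = 3 (b = 0 + 3 = 3)
p(F) = 8 (p(F) = 5 + 3 = 8)
p(2)*(-132) + 10 = 8*(-132) + 10 = -1056 + 10 = -1046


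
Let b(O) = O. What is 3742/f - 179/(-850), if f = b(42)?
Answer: 1594109/17850 ≈ 89.306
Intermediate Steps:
f = 42
3742/f - 179/(-850) = 3742/42 - 179/(-850) = 3742*(1/42) - 179*(-1/850) = 1871/21 + 179/850 = 1594109/17850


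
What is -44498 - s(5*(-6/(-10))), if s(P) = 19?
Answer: -44517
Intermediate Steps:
-44498 - s(5*(-6/(-10))) = -44498 - 1*19 = -44498 - 19 = -44517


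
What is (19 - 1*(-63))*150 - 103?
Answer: 12197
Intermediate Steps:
(19 - 1*(-63))*150 - 103 = (19 + 63)*150 - 103 = 82*150 - 103 = 12300 - 103 = 12197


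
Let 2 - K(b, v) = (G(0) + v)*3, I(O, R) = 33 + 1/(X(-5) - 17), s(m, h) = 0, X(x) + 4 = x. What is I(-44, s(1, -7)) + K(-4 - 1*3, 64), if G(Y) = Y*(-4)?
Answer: -4083/26 ≈ -157.04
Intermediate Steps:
G(Y) = -4*Y
X(x) = -4 + x
I(O, R) = 857/26 (I(O, R) = 33 + 1/((-4 - 5) - 17) = 33 + 1/(-9 - 17) = 33 + 1/(-26) = 33 - 1/26 = 857/26)
K(b, v) = 2 - 3*v (K(b, v) = 2 - (-4*0 + v)*3 = 2 - (0 + v)*3 = 2 - v*3 = 2 - 3*v)
I(-44, s(1, -7)) + K(-4 - 1*3, 64) = 857/26 + (2 - 3*64) = 857/26 + (2 - 192) = 857/26 - 190 = -4083/26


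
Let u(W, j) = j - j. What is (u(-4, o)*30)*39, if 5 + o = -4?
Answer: 0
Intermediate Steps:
o = -9 (o = -5 - 4 = -9)
u(W, j) = 0
(u(-4, o)*30)*39 = (0*30)*39 = 0*39 = 0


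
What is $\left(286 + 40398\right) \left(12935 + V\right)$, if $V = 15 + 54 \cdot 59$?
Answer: $656477024$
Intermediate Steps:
$V = 3201$ ($V = 15 + 3186 = 3201$)
$\left(286 + 40398\right) \left(12935 + V\right) = \left(286 + 40398\right) \left(12935 + 3201\right) = 40684 \cdot 16136 = 656477024$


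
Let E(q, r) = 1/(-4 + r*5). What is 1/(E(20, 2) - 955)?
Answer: -6/5729 ≈ -0.0010473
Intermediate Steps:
E(q, r) = 1/(-4 + 5*r)
1/(E(20, 2) - 955) = 1/(1/(-4 + 5*2) - 955) = 1/(1/(-4 + 10) - 955) = 1/(1/6 - 955) = 1/(⅙ - 955) = 1/(-5729/6) = -6/5729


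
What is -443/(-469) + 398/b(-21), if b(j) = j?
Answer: -25337/1407 ≈ -18.008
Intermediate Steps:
-443/(-469) + 398/b(-21) = -443/(-469) + 398/(-21) = -443*(-1/469) + 398*(-1/21) = 443/469 - 398/21 = -25337/1407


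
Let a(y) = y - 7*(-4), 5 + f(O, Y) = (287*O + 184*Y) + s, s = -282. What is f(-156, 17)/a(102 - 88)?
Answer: -13977/14 ≈ -998.36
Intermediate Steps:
f(O, Y) = -287 + 184*Y + 287*O (f(O, Y) = -5 + ((287*O + 184*Y) - 282) = -5 + ((184*Y + 287*O) - 282) = -5 + (-282 + 184*Y + 287*O) = -287 + 184*Y + 287*O)
a(y) = 28 + y (a(y) = y + 28 = 28 + y)
f(-156, 17)/a(102 - 88) = (-287 + 184*17 + 287*(-156))/(28 + (102 - 88)) = (-287 + 3128 - 44772)/(28 + 14) = -41931/42 = -41931*1/42 = -13977/14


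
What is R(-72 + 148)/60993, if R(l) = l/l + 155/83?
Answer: 238/5062419 ≈ 4.7013e-5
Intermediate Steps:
R(l) = 238/83 (R(l) = 1 + 155*(1/83) = 1 + 155/83 = 238/83)
R(-72 + 148)/60993 = (238/83)/60993 = (238/83)*(1/60993) = 238/5062419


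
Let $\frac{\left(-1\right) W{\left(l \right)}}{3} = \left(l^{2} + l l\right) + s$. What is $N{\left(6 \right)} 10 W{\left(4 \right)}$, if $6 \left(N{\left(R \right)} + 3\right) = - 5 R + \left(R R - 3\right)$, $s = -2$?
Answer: $2250$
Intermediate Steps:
$W{\left(l \right)} = 6 - 6 l^{2}$ ($W{\left(l \right)} = - 3 \left(\left(l^{2} + l l\right) - 2\right) = - 3 \left(\left(l^{2} + l^{2}\right) - 2\right) = - 3 \left(2 l^{2} - 2\right) = - 3 \left(-2 + 2 l^{2}\right) = 6 - 6 l^{2}$)
$N{\left(R \right)} = - \frac{7}{2} - \frac{5 R}{6} + \frac{R^{2}}{6}$ ($N{\left(R \right)} = -3 + \frac{- 5 R + \left(R R - 3\right)}{6} = -3 + \frac{- 5 R + \left(R^{2} - 3\right)}{6} = -3 + \frac{- 5 R + \left(-3 + R^{2}\right)}{6} = -3 + \frac{-3 + R^{2} - 5 R}{6} = -3 - \left(\frac{1}{2} - \frac{R^{2}}{6} + \frac{5 R}{6}\right) = - \frac{7}{2} - \frac{5 R}{6} + \frac{R^{2}}{6}$)
$N{\left(6 \right)} 10 W{\left(4 \right)} = \left(- \frac{7}{2} - 5 + \frac{6^{2}}{6}\right) 10 \left(6 - 6 \cdot 4^{2}\right) = \left(- \frac{7}{2} - 5 + \frac{1}{6} \cdot 36\right) 10 \left(6 - 96\right) = \left(- \frac{7}{2} - 5 + 6\right) 10 \left(6 - 96\right) = \left(- \frac{5}{2}\right) 10 \left(-90\right) = \left(-25\right) \left(-90\right) = 2250$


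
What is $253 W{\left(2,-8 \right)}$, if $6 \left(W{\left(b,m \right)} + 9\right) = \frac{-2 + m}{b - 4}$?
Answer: $- \frac{12397}{6} \approx -2066.2$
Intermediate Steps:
$W{\left(b,m \right)} = -9 + \frac{-2 + m}{6 \left(-4 + b\right)}$ ($W{\left(b,m \right)} = -9 + \frac{\left(-2 + m\right) \frac{1}{b - 4}}{6} = -9 + \frac{\left(-2 + m\right) \frac{1}{-4 + b}}{6} = -9 + \frac{\frac{1}{-4 + b} \left(-2 + m\right)}{6} = -9 + \frac{-2 + m}{6 \left(-4 + b\right)}$)
$253 W{\left(2,-8 \right)} = 253 \frac{214 - 8 - 108}{6 \left(-4 + 2\right)} = 253 \frac{214 - 8 - 108}{6 \left(-2\right)} = 253 \cdot \frac{1}{6} \left(- \frac{1}{2}\right) 98 = 253 \left(- \frac{49}{6}\right) = - \frac{12397}{6}$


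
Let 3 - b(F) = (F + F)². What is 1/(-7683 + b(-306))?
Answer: -1/382224 ≈ -2.6163e-6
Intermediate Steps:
b(F) = 3 - 4*F² (b(F) = 3 - (F + F)² = 3 - (2*F)² = 3 - 4*F²)
1/(-7683 + b(-306)) = 1/(-7683 + (3 - 4*(-306)²)) = 1/(-7683 + (3 - 4*93636)) = 1/(-7683 + (3 - 374544)) = 1/(-7683 - 374541) = 1/(-382224) = -1/382224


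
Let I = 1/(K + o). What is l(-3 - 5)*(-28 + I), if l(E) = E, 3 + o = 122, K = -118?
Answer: 216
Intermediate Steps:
o = 119 (o = -3 + 122 = 119)
I = 1 (I = 1/(-118 + 119) = 1/1 = 1)
l(-3 - 5)*(-28 + I) = (-3 - 5)*(-28 + 1) = -8*(-27) = 216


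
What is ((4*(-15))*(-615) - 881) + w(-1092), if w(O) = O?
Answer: 34927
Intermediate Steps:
((4*(-15))*(-615) - 881) + w(-1092) = ((4*(-15))*(-615) - 881) - 1092 = (-60*(-615) - 881) - 1092 = (36900 - 881) - 1092 = 36019 - 1092 = 34927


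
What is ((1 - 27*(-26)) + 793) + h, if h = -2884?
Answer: -1388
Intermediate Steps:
((1 - 27*(-26)) + 793) + h = ((1 - 27*(-26)) + 793) - 2884 = ((1 + 702) + 793) - 2884 = (703 + 793) - 2884 = 1496 - 2884 = -1388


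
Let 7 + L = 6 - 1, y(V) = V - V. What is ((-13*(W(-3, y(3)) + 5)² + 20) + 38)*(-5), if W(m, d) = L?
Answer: 295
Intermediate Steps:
y(V) = 0
L = -2 (L = -7 + (6 - 1) = -7 + 5 = -2)
W(m, d) = -2
((-13*(W(-3, y(3)) + 5)² + 20) + 38)*(-5) = ((-13*(-2 + 5)² + 20) + 38)*(-5) = ((-13*3² + 20) + 38)*(-5) = ((-13*9 + 20) + 38)*(-5) = ((-117 + 20) + 38)*(-5) = (-97 + 38)*(-5) = -59*(-5) = 295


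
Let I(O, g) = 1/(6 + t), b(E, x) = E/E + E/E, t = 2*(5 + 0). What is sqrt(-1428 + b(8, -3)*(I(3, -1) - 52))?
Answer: I*sqrt(24510)/4 ≈ 39.139*I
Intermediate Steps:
t = 10 (t = 2*5 = 10)
b(E, x) = 2 (b(E, x) = 1 + 1 = 2)
I(O, g) = 1/16 (I(O, g) = 1/(6 + 10) = 1/16)
sqrt(-1428 + b(8, -3)*(I(3, -1) - 52)) = sqrt(-1428 + 2*(1/16 - 52)) = sqrt(-1428 + 2*(-831/16)) = sqrt(-1428 - 831/8) = sqrt(-12255/8) = I*sqrt(24510)/4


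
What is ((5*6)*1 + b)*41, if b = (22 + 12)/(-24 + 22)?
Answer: 533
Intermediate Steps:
b = -17 (b = 34/(-2) = 34*(-1/2) = -17)
((5*6)*1 + b)*41 = ((5*6)*1 - 17)*41 = (30*1 - 17)*41 = (30 - 17)*41 = 13*41 = 533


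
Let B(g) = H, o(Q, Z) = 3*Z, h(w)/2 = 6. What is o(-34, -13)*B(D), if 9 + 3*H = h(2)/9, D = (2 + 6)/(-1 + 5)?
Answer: 299/3 ≈ 99.667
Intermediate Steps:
h(w) = 12 (h(w) = 2*6 = 12)
D = 2 (D = 8/4 = 8*(¼) = 2)
H = -23/9 (H = -3 + (12/9)/3 = -3 + (12*(⅑))/3 = -3 + (⅓)*(4/3) = -3 + 4/9 = -23/9 ≈ -2.5556)
B(g) = -23/9
o(-34, -13)*B(D) = (3*(-13))*(-23/9) = -39*(-23/9) = 299/3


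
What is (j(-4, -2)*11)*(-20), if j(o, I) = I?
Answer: 440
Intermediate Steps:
(j(-4, -2)*11)*(-20) = -2*11*(-20) = -22*(-20) = 440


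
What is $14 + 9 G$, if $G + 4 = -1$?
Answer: $-31$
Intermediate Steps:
$G = -5$ ($G = -4 - 1 = -5$)
$14 + 9 G = 14 + 9 \left(-5\right) = 14 - 45 = -31$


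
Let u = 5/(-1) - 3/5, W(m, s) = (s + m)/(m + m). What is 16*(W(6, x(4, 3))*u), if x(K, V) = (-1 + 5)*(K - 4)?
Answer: -224/5 ≈ -44.800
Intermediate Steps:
x(K, V) = -16 + 4*K (x(K, V) = 4*(-4 + K) = -16 + 4*K)
W(m, s) = (m + s)/(2*m) (W(m, s) = (m + s)/((2*m)) = (m + s)*(1/(2*m)) = (m + s)/(2*m))
u = -28/5 (u = 5*(-1) - 3*1/5 = -5 - 3/5 = -28/5 ≈ -5.6000)
16*(W(6, x(4, 3))*u) = 16*(((1/2)*(6 + (-16 + 4*4))/6)*(-28/5)) = 16*(((1/2)*(1/6)*(6 + (-16 + 16)))*(-28/5)) = 16*(((1/2)*(1/6)*(6 + 0))*(-28/5)) = 16*(((1/2)*(1/6)*6)*(-28/5)) = 16*((1/2)*(-28/5)) = 16*(-14/5) = -224/5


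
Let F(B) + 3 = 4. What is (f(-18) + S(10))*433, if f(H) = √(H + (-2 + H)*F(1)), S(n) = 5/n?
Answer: 433/2 + 433*I*√38 ≈ 216.5 + 2669.2*I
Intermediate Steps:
F(B) = 1 (F(B) = -3 + 4 = 1)
f(H) = √(-2 + 2*H) (f(H) = √(H + (-2 + H)*1) = √(H + (-2 + H)) = √(-2 + 2*H))
(f(-18) + S(10))*433 = (√(-2 + 2*(-18)) + 5/10)*433 = (√(-2 - 36) + 5*(⅒))*433 = (√(-38) + ½)*433 = (I*√38 + ½)*433 = (½ + I*√38)*433 = 433/2 + 433*I*√38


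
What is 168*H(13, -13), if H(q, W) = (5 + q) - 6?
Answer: 2016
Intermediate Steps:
H(q, W) = -1 + q
168*H(13, -13) = 168*(-1 + 13) = 168*12 = 2016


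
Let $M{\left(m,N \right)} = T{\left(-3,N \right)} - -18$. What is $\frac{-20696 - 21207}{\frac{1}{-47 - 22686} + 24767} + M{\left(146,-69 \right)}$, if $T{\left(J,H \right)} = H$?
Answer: $- \frac{29667019609}{563028210} \approx -52.692$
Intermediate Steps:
$M{\left(m,N \right)} = 18 + N$ ($M{\left(m,N \right)} = N - -18 = N + 18 = 18 + N$)
$\frac{-20696 - 21207}{\frac{1}{-47 - 22686} + 24767} + M{\left(146,-69 \right)} = \frac{-20696 - 21207}{\frac{1}{-47 - 22686} + 24767} + \left(18 - 69\right) = - \frac{41903}{\frac{1}{-22733} + 24767} - 51 = - \frac{41903}{- \frac{1}{22733} + 24767} - 51 = - \frac{41903}{\frac{563028210}{22733}} - 51 = \left(-41903\right) \frac{22733}{563028210} - 51 = - \frac{952580899}{563028210} - 51 = - \frac{29667019609}{563028210}$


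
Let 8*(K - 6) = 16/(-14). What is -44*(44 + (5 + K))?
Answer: -16896/7 ≈ -2413.7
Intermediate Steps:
K = 41/7 (K = 6 + (16/(-14))/8 = 6 + (16*(-1/14))/8 = 6 + (1/8)*(-8/7) = 6 - 1/7 = 41/7 ≈ 5.8571)
-44*(44 + (5 + K)) = -44*(44 + (5 + 41/7)) = -44*(44 + 76/7) = -44*384/7 = -16896/7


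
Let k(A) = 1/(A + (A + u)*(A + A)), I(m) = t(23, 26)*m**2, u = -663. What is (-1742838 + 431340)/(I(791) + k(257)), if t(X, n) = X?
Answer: -45558598941/499900452850 ≈ -0.091135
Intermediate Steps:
I(m) = 23*m**2
k(A) = 1/(A + 2*A*(-663 + A)) (k(A) = 1/(A + (A - 663)*(A + A)) = 1/(A + (-663 + A)*(2*A)) = 1/(A + 2*A*(-663 + A)))
(-1742838 + 431340)/(I(791) + k(257)) = (-1742838 + 431340)/(23*791**2 + 1/(257*(-1325 + 2*257))) = -1311498/(23*625681 + 1/(257*(-1325 + 514))) = -1311498/(14390663 + (1/257)/(-811)) = -1311498/(14390663 + (1/257)*(-1/811)) = -1311498/(14390663 - 1/208427) = -1311498/2999402717100/208427 = -1311498*208427/2999402717100 = -45558598941/499900452850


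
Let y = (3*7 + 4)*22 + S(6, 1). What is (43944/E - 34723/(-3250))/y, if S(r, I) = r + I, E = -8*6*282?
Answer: 524347/39268500 ≈ 0.013353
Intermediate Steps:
E = -13536 (E = -48*282 = -13536)
S(r, I) = I + r
y = 557 (y = (3*7 + 4)*22 + (1 + 6) = (21 + 4)*22 + 7 = 25*22 + 7 = 550 + 7 = 557)
(43944/E - 34723/(-3250))/y = (43944/(-13536) - 34723/(-3250))/557 = (43944*(-1/13536) - 34723*(-1/3250))*(1/557) = (-1831/564 + 2671/250)*(1/557) = (524347/70500)*(1/557) = 524347/39268500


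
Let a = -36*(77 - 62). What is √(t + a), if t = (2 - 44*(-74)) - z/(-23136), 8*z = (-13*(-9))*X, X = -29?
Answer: √40412951877/3856 ≈ 52.134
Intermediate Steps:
a = -540 (a = -36*15 = -540)
z = -3393/8 (z = (-13*(-9)*(-29))/8 = (117*(-29))/8 = (⅛)*(-3393) = -3393/8 ≈ -424.13)
t = 201004437/61696 (t = (2 - 44*(-74)) - (-3393)/(8*(-23136)) = (2 + 3256) - (-3393)*(-1)/(8*23136) = 3258 - 1*1131/61696 = 3258 - 1131/61696 = 201004437/61696 ≈ 3258.0)
√(t + a) = √(201004437/61696 - 540) = √(167688597/61696) = √40412951877/3856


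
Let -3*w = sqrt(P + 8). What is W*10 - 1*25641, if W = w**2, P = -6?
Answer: -230749/9 ≈ -25639.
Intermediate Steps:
w = -sqrt(2)/3 (w = -sqrt(-6 + 8)/3 = -sqrt(2)/3 ≈ -0.47140)
W = 2/9 (W = (-sqrt(2)/3)**2 = 2/9 ≈ 0.22222)
W*10 - 1*25641 = (2/9)*10 - 1*25641 = 20/9 - 25641 = -230749/9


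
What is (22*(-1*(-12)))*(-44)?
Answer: -11616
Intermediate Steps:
(22*(-1*(-12)))*(-44) = (22*12)*(-44) = 264*(-44) = -11616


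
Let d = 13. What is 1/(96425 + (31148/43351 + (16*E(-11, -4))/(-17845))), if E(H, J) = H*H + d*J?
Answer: 773598595/74594752499431 ≈ 1.0371e-5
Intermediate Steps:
E(H, J) = H**2 + 13*J (E(H, J) = H*H + 13*J = H**2 + 13*J)
1/(96425 + (31148/43351 + (16*E(-11, -4))/(-17845))) = 1/(96425 + (31148/43351 + (16*((-11)**2 + 13*(-4)))/(-17845))) = 1/(96425 + (31148*(1/43351) + (16*(121 - 52))*(-1/17845))) = 1/(96425 + (31148/43351 + (16*69)*(-1/17845))) = 1/(96425 + (31148/43351 + 1104*(-1/17845))) = 1/(96425 + (31148/43351 - 1104/17845)) = 1/(96425 + 507976556/773598595) = 1/(74594752499431/773598595) = 773598595/74594752499431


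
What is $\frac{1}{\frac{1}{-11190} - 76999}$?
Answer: $- \frac{11190}{861618811} \approx -1.2987 \cdot 10^{-5}$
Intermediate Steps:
$\frac{1}{\frac{1}{-11190} - 76999} = \frac{1}{- \frac{1}{11190} - 76999} = \frac{1}{- \frac{861618811}{11190}} = - \frac{11190}{861618811}$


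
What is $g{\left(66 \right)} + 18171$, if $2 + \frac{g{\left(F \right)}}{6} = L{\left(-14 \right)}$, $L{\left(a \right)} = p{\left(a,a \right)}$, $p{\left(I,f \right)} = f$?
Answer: $18075$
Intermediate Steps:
$L{\left(a \right)} = a$
$g{\left(F \right)} = -96$ ($g{\left(F \right)} = -12 + 6 \left(-14\right) = -12 - 84 = -96$)
$g{\left(66 \right)} + 18171 = -96 + 18171 = 18075$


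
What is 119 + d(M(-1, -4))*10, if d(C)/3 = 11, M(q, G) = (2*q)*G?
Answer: 449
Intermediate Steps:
M(q, G) = 2*G*q
d(C) = 33 (d(C) = 3*11 = 33)
119 + d(M(-1, -4))*10 = 119 + 33*10 = 119 + 330 = 449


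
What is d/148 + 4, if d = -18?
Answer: 287/74 ≈ 3.8784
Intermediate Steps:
d/148 + 4 = -18/148 + 4 = (1/148)*(-18) + 4 = -9/74 + 4 = 287/74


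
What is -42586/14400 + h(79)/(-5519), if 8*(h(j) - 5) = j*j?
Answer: -123168967/39736800 ≈ -3.0996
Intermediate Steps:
h(j) = 5 + j²/8 (h(j) = 5 + (j*j)/8 = 5 + j²/8)
-42586/14400 + h(79)/(-5519) = -42586/14400 + (5 + (⅛)*79²)/(-5519) = -42586*1/14400 + (5 + (⅛)*6241)*(-1/5519) = -21293/7200 + (5 + 6241/8)*(-1/5519) = -21293/7200 + (6281/8)*(-1/5519) = -21293/7200 - 6281/44152 = -123168967/39736800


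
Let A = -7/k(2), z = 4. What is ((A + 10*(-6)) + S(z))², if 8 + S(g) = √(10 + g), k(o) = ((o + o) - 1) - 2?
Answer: (75 - √14)² ≈ 5077.8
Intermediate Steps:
k(o) = -3 + 2*o (k(o) = (2*o - 1) - 2 = (-1 + 2*o) - 2 = -3 + 2*o)
A = -7 (A = -7/(-3 + 2*2) = -7/(-3 + 4) = -7/1 = -7*1 = -7)
S(g) = -8 + √(10 + g)
((A + 10*(-6)) + S(z))² = ((-7 + 10*(-6)) + (-8 + √(10 + 4)))² = ((-7 - 60) + (-8 + √14))² = (-67 + (-8 + √14))² = (-75 + √14)²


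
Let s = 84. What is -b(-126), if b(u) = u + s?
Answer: 42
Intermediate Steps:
b(u) = 84 + u (b(u) = u + 84 = 84 + u)
-b(-126) = -(84 - 126) = -1*(-42) = 42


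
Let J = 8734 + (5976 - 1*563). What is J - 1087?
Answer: 13060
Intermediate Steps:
J = 14147 (J = 8734 + (5976 - 563) = 8734 + 5413 = 14147)
J - 1087 = 14147 - 1087 = 13060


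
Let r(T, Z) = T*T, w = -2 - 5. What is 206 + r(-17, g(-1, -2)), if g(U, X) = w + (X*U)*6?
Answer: 495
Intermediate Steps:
w = -7
g(U, X) = -7 + 6*U*X (g(U, X) = -7 + (X*U)*6 = -7 + (U*X)*6 = -7 + 6*U*X)
r(T, Z) = T²
206 + r(-17, g(-1, -2)) = 206 + (-17)² = 206 + 289 = 495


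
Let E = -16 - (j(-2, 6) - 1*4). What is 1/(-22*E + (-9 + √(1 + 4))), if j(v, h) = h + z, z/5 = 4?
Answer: 827/683924 - √5/683924 ≈ 0.0012059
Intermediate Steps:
z = 20 (z = 5*4 = 20)
j(v, h) = 20 + h (j(v, h) = h + 20 = 20 + h)
E = -38 (E = -16 - ((20 + 6) - 1*4) = -16 - (26 - 4) = -16 - 1*22 = -16 - 22 = -38)
1/(-22*E + (-9 + √(1 + 4))) = 1/(-22*(-38) + (-9 + √(1 + 4))) = 1/(836 + (-9 + √5)) = 1/(827 + √5)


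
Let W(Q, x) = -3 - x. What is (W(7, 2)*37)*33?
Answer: -6105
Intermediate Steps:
(W(7, 2)*37)*33 = ((-3 - 1*2)*37)*33 = ((-3 - 2)*37)*33 = -5*37*33 = -185*33 = -6105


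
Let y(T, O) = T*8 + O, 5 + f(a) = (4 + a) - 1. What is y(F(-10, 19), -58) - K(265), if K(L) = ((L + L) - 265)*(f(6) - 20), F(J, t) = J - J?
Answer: 4182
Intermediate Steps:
F(J, t) = 0
f(a) = -2 + a (f(a) = -5 + ((4 + a) - 1) = -5 + (3 + a) = -2 + a)
y(T, O) = O + 8*T (y(T, O) = 8*T + O = O + 8*T)
K(L) = 4240 - 32*L (K(L) = ((L + L) - 265)*((-2 + 6) - 20) = (2*L - 265)*(4 - 20) = (-265 + 2*L)*(-16) = 4240 - 32*L)
y(F(-10, 19), -58) - K(265) = (-58 + 8*0) - (4240 - 32*265) = (-58 + 0) - (4240 - 8480) = -58 - 1*(-4240) = -58 + 4240 = 4182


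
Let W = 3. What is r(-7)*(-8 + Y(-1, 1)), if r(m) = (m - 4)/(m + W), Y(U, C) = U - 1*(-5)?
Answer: -11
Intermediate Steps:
Y(U, C) = 5 + U (Y(U, C) = U + 5 = 5 + U)
r(m) = (-4 + m)/(3 + m) (r(m) = (m - 4)/(m + 3) = (-4 + m)/(3 + m))
r(-7)*(-8 + Y(-1, 1)) = ((-4 - 7)/(3 - 7))*(-8 + (5 - 1)) = (-11/(-4))*(-8 + 4) = -¼*(-11)*(-4) = (11/4)*(-4) = -11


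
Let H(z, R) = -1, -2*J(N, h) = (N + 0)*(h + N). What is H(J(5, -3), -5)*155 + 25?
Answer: -130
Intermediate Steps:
J(N, h) = -N*(N + h)/2 (J(N, h) = -(N + 0)*(h + N)/2 = -N*(N + h)/2)
H(J(5, -3), -5)*155 + 25 = -1*155 + 25 = -155 + 25 = -130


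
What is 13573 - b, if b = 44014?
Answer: -30441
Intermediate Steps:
13573 - b = 13573 - 1*44014 = 13573 - 44014 = -30441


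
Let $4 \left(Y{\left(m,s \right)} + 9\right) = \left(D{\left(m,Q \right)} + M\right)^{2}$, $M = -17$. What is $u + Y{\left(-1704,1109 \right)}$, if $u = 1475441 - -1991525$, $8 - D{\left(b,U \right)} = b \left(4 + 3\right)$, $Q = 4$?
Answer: $\frac{155930389}{4} \approx 3.8983 \cdot 10^{7}$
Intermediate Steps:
$D{\left(b,U \right)} = 8 - 7 b$ ($D{\left(b,U \right)} = 8 - b \left(4 + 3\right) = 8 - b 7 = 8 - 7 b$)
$Y{\left(m,s \right)} = -9 + \frac{\left(-9 - 7 m\right)^{2}}{4}$ ($Y{\left(m,s \right)} = -9 + \frac{\left(\left(8 - 7 m\right) - 17\right)^{2}}{4} = -9 + \frac{\left(-9 - 7 m\right)^{2}}{4}$)
$u = 3466966$ ($u = 1475441 + 1991525 = 3466966$)
$u + Y{\left(-1704,1109 \right)} = 3466966 - \left(9 - \frac{\left(9 + 7 \left(-1704\right)\right)^{2}}{4}\right) = 3466966 - \left(9 - \frac{\left(9 - 11928\right)^{2}}{4}\right) = 3466966 - \left(9 - \frac{\left(-11919\right)^{2}}{4}\right) = 3466966 + \left(-9 + \frac{1}{4} \cdot 142062561\right) = 3466966 + \left(-9 + \frac{142062561}{4}\right) = 3466966 + \frac{142062525}{4} = \frac{155930389}{4}$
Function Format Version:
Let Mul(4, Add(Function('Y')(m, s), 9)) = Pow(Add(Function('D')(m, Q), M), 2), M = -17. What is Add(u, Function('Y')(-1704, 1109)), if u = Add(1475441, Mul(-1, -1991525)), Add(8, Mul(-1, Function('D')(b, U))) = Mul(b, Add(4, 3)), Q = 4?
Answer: Rational(155930389, 4) ≈ 3.8983e+7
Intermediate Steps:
Function('D')(b, U) = Add(8, Mul(-7, b)) (Function('D')(b, U) = Add(8, Mul(-1, Mul(b, Add(4, 3)))) = Add(8, Mul(-1, Mul(b, 7))) = Add(8, Mul(-1, Mul(7, b))) = Add(8, Mul(-7, b)))
Function('Y')(m, s) = Add(-9, Mul(Rational(1, 4), Pow(Add(-9, Mul(-7, m)), 2))) (Function('Y')(m, s) = Add(-9, Mul(Rational(1, 4), Pow(Add(Add(8, Mul(-7, m)), -17), 2))) = Add(-9, Mul(Rational(1, 4), Pow(Add(-9, Mul(-7, m)), 2))))
u = 3466966 (u = Add(1475441, 1991525) = 3466966)
Add(u, Function('Y')(-1704, 1109)) = Add(3466966, Add(-9, Mul(Rational(1, 4), Pow(Add(9, Mul(7, -1704)), 2)))) = Add(3466966, Add(-9, Mul(Rational(1, 4), Pow(Add(9, -11928), 2)))) = Add(3466966, Add(-9, Mul(Rational(1, 4), Pow(-11919, 2)))) = Add(3466966, Add(-9, Mul(Rational(1, 4), 142062561))) = Add(3466966, Add(-9, Rational(142062561, 4))) = Add(3466966, Rational(142062525, 4)) = Rational(155930389, 4)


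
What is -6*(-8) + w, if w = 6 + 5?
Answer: 59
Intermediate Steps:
w = 11
-6*(-8) + w = -6*(-8) + 11 = 48 + 11 = 59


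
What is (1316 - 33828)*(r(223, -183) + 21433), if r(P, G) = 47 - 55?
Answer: -696569600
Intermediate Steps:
r(P, G) = -8
(1316 - 33828)*(r(223, -183) + 21433) = (1316 - 33828)*(-8 + 21433) = -32512*21425 = -696569600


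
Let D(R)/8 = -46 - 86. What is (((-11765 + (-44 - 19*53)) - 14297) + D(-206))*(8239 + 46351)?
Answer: -1537745710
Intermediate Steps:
D(R) = -1056 (D(R) = 8*(-46 - 86) = 8*(-132) = -1056)
(((-11765 + (-44 - 19*53)) - 14297) + D(-206))*(8239 + 46351) = (((-11765 + (-44 - 19*53)) - 14297) - 1056)*(8239 + 46351) = (((-11765 + (-44 - 1007)) - 14297) - 1056)*54590 = (((-11765 - 1051) - 14297) - 1056)*54590 = ((-12816 - 14297) - 1056)*54590 = (-27113 - 1056)*54590 = -28169*54590 = -1537745710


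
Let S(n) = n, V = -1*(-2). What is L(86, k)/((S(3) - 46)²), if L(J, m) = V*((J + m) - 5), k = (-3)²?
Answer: 180/1849 ≈ 0.097350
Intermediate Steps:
V = 2
k = 9
L(J, m) = -10 + 2*J + 2*m (L(J, m) = 2*((J + m) - 5) = 2*(-5 + J + m) = -10 + 2*J + 2*m)
L(86, k)/((S(3) - 46)²) = (-10 + 2*86 + 2*9)/((3 - 46)²) = (-10 + 172 + 18)/((-43)²) = 180/1849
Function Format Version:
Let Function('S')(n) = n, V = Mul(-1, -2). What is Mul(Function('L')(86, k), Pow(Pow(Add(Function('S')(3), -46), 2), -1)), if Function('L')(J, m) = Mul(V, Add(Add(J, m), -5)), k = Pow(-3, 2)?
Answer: Rational(180, 1849) ≈ 0.097350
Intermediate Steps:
V = 2
k = 9
Function('L')(J, m) = Add(-10, Mul(2, J), Mul(2, m)) (Function('L')(J, m) = Mul(2, Add(Add(J, m), -5)) = Mul(2, Add(-5, J, m)) = Add(-10, Mul(2, J), Mul(2, m)))
Mul(Function('L')(86, k), Pow(Pow(Add(Function('S')(3), -46), 2), -1)) = Mul(Add(-10, Mul(2, 86), Mul(2, 9)), Pow(Pow(Add(3, -46), 2), -1)) = Mul(Add(-10, 172, 18), Pow(Pow(-43, 2), -1)) = Mul(180, Pow(1849, -1)) = Mul(180, Rational(1, 1849)) = Rational(180, 1849)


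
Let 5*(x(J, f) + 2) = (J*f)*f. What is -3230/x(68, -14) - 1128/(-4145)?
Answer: -25959523/27601555 ≈ -0.94051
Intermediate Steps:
x(J, f) = -2 + J*f²/5 (x(J, f) = -2 + ((J*f)*f)/5 = -2 + (J*f²)/5 = -2 + J*f²/5)
-3230/x(68, -14) - 1128/(-4145) = -3230/(-2 + (⅕)*68*(-14)²) - 1128/(-4145) = -3230/(-2 + (⅕)*68*196) - 1128*(-1/4145) = -3230/(-2 + 13328/5) + 1128/4145 = -3230/13318/5 + 1128/4145 = -3230*5/13318 + 1128/4145 = -8075/6659 + 1128/4145 = -25959523/27601555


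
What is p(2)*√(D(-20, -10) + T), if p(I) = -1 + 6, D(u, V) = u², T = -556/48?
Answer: 5*√13983/6 ≈ 98.542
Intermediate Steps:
T = -139/12 (T = -556*1/48 = -139/12 ≈ -11.583)
p(I) = 5
p(2)*√(D(-20, -10) + T) = 5*√((-20)² - 139/12) = 5*√(400 - 139/12) = 5*√(4661/12) = 5*(√13983/6) = 5*√13983/6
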